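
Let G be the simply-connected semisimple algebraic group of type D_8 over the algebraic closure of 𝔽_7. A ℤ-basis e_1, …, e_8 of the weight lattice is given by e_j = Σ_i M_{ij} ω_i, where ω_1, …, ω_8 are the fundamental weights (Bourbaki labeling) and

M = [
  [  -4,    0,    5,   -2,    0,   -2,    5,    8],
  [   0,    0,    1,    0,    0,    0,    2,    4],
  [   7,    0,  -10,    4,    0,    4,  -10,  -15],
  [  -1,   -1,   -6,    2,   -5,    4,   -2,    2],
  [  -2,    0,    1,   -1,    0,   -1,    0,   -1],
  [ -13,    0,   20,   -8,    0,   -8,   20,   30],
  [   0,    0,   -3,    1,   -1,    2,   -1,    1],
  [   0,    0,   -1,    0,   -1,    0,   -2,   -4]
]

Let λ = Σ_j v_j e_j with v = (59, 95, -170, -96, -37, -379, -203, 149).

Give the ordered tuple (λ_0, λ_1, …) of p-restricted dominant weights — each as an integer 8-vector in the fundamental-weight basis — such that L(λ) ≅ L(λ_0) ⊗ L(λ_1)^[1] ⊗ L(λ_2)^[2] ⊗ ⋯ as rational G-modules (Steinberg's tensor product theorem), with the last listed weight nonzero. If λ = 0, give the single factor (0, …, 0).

Change of basis e → ω: c = M·v where v = (59, 95, -170, -96, -37, -379, -203, 149):
  c_1 = (-4)·(59) + 0·95 + (5)·(-170) + (-2)·(-96) + (0)·(-37) + (-2)·(-379) + (5)·(-203) + 8·149 = 41
  c_2 = 0·59 + 0·95 + (1)·(-170) + (0)·(-96) + (0)·(-37) + (0)·(-379) + (2)·(-203) + 4·149 = 20
  c_3 = 7·59 + 0·95 + (-10)·(-170) + (4)·(-96) + (0)·(-37) + (4)·(-379) + (-10)·(-203) + (-15)·(149) = 8
  c_4 = (-1)·(59) + (-1)·(95) + (-6)·(-170) + (2)·(-96) + (-5)·(-37) + (4)·(-379) + (-2)·(-203) + 2·149 = 47
  c_5 = (-2)·(59) + 0·95 + (1)·(-170) + (-1)·(-96) + (0)·(-37) + (-1)·(-379) + (0)·(-203) + (-1)·(149) = 38
  c_6 = (-13)·(59) + 0·95 + (20)·(-170) + (-8)·(-96) + (0)·(-37) + (-8)·(-379) + (20)·(-203) + 30·149 = 43
  c_7 = 0·59 + 0·95 + (-3)·(-170) + (1)·(-96) + (-1)·(-37) + (2)·(-379) + (-1)·(-203) + 1·149 = 45
  c_8 = 0·59 + 0·95 + (-1)·(-170) + (0)·(-96) + (-1)·(-37) + (0)·(-379) + (-2)·(-203) + (-4)·(149) = 17
Base-7 expansion of each c_i:
  c_1 = 41 = 6·7^0 + 5·7^1
  c_2 = 20 = 6·7^0 + 2·7^1
  c_3 = 8 = 1·7^0 + 1·7^1
  c_4 = 47 = 5·7^0 + 6·7^1
  c_5 = 38 = 3·7^0 + 5·7^1
  c_6 = 43 = 1·7^0 + 6·7^1
  c_7 = 45 = 3·7^0 + 6·7^1
  c_8 = 17 = 3·7^0 + 2·7^1
Factor λ_0 = (6, 6, 1, 5, 3, 1, 3, 3)
Factor λ_1 = (5, 2, 1, 6, 5, 6, 6, 2)

((6, 6, 1, 5, 3, 1, 3, 3), (5, 2, 1, 6, 5, 6, 6, 2))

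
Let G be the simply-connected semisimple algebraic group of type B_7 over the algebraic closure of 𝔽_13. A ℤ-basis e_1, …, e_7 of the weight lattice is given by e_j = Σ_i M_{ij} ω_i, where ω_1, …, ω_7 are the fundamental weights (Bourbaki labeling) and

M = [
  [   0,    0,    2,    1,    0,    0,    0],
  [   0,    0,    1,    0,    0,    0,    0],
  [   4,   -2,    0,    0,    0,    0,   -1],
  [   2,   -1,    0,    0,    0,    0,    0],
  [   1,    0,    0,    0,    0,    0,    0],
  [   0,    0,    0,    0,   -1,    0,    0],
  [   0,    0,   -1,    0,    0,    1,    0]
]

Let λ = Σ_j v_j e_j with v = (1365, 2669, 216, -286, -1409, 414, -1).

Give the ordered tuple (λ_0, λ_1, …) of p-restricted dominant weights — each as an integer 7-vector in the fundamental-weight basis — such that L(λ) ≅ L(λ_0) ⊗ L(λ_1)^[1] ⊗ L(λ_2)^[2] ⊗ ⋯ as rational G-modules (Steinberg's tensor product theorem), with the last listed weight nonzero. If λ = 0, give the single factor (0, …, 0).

In the fundamental-weight basis, λ has coordinates c = M·v (v = (1365, 2669, 216, -286, -1409, 414, -1)):
  c_1 = (0)·(1365) + (0)·(2669) + (2)·(216) + (1)·(-286) + (0)·(-1409) + (0)·(414) + (0)·(-1) = 146
  c_2 = (0)·(1365) + (0)·(2669) + (1)·(216) + (0)·(-286) + (0)·(-1409) + (0)·(414) + (0)·(-1) = 216
  c_3 = (4)·(1365) + (-2)·(2669) + (0)·(216) + (0)·(-286) + (0)·(-1409) + (0)·(414) + (-1)·(-1) = 123
  c_4 = (2)·(1365) + (-1)·(2669) + (0)·(216) + (0)·(-286) + (0)·(-1409) + (0)·(414) + (0)·(-1) = 61
  c_5 = (1)·(1365) + (0)·(2669) + (0)·(216) + (0)·(-286) + (0)·(-1409) + (0)·(414) + (0)·(-1) = 1365
  c_6 = (0)·(1365) + (0)·(2669) + (0)·(216) + (0)·(-286) + (-1)·(-1409) + (0)·(414) + (0)·(-1) = 1409
  c_7 = (0)·(1365) + (0)·(2669) + (-1)·(216) + (0)·(-286) + (0)·(-1409) + (1)·(414) + (0)·(-1) = 198
Expand coordinatewise in base 13:
  c_1 = 146 = 3·13^0 + 11·13^1
  c_2 = 216 = 8·13^0 + 3·13^1 + 1·13^2
  c_3 = 123 = 6·13^0 + 9·13^1
  c_4 = 61 = 9·13^0 + 4·13^1
  c_5 = 1365 = 0·13^0 + 1·13^1 + 8·13^2
  c_6 = 1409 = 5·13^0 + 4·13^1 + 8·13^2
  c_7 = 198 = 3·13^0 + 2·13^1 + 1·13^2
Factor λ_0 = (3, 8, 6, 9, 0, 5, 3)
Factor λ_1 = (11, 3, 9, 4, 1, 4, 2)
Factor λ_2 = (0, 1, 0, 0, 8, 8, 1)

((3, 8, 6, 9, 0, 5, 3), (11, 3, 9, 4, 1, 4, 2), (0, 1, 0, 0, 8, 8, 1))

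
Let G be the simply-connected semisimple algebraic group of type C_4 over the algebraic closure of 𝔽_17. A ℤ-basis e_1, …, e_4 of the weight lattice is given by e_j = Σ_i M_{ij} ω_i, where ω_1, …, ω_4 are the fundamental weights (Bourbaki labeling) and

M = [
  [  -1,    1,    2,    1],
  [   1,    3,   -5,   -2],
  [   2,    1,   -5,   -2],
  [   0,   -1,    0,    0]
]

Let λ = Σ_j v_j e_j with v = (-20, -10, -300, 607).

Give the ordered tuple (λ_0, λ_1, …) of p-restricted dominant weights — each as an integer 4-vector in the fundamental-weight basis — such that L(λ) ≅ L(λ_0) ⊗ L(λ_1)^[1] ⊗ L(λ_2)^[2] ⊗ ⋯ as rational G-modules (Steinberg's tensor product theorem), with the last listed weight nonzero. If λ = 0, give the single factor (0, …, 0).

Change of basis e → ω: c = M·v where v = (-20, -10, -300, 607):
  c_1 = (-1)·(-20) + (1)·(-10) + (2)·(-300) + 1·607 = 17
  c_2 = (1)·(-20) + (3)·(-10) + (-5)·(-300) + (-2)·(607) = 236
  c_3 = (2)·(-20) + (1)·(-10) + (-5)·(-300) + (-2)·(607) = 236
  c_4 = (0)·(-20) + (-1)·(-10) + (0)·(-300) + 0·607 = 10
Expand coordinatewise in base 17:
  c_1 = 17 = 0·17^0 + 1·17^1
  c_2 = 236 = 15·17^0 + 13·17^1
  c_3 = 236 = 15·17^0 + 13·17^1
  c_4 = 10 = 10·17^0
λ_0 = (0, 15, 15, 10)
λ_1 = (1, 13, 13, 0)

((0, 15, 15, 10), (1, 13, 13, 0))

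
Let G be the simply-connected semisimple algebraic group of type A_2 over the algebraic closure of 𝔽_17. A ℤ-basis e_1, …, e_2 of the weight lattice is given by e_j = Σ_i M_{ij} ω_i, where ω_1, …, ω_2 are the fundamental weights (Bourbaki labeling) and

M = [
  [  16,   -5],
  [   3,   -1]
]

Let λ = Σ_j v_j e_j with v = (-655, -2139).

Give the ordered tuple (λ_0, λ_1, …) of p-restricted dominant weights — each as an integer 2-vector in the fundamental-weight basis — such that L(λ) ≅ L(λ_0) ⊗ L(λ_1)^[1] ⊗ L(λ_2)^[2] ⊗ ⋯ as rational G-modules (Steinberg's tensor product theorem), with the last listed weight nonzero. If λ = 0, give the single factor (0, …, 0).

((11, 4), (12, 10))

In the fundamental-weight basis, λ has coordinates c = M·v (v = (-655, -2139)):
  c_1 = 16*-655 + -5*-2139 = 215
  c_2 = 3*-655 + -1*-2139 = 174
p = 17; digits c_i = Σ_j d_{ij}·17^j, 0 ≤ d_{ij} < 17:
  c_1 = 215 = 11·17^0 + 12·17^1
  c_2 = 174 = 4·17^0 + 10·17^1
Factor λ_0 = (11, 4)
Factor λ_1 = (12, 10)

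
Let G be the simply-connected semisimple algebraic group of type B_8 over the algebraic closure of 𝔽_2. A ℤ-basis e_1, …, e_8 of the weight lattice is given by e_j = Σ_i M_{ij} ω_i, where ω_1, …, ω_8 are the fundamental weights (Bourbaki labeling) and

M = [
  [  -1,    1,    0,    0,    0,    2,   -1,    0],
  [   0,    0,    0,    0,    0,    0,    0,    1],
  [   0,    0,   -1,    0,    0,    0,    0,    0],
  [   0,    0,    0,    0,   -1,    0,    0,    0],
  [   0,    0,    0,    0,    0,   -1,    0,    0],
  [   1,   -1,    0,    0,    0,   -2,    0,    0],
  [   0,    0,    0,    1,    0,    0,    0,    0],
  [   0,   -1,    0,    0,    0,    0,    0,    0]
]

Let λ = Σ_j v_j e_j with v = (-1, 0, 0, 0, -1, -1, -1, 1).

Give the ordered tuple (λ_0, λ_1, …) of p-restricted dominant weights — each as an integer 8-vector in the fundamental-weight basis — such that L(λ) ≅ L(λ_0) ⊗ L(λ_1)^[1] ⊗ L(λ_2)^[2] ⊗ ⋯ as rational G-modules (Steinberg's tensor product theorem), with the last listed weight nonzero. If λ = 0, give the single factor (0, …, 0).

((0, 1, 0, 1, 1, 1, 0, 0),)

Converting to the ω-basis (c_i = row i of M dotted with v = (-1, 0, 0, 0, -1, -1, -1, 1)):
  c_1 = (-1)·(-1) + 1·0 + 0·0 + 0·0 + (0)·(-1) + (2)·(-1) + (-1)·(-1) + 0·1 = 0
  c_2 = (0)·(-1) + 0·0 + 0·0 + 0·0 + (0)·(-1) + (0)·(-1) + (0)·(-1) + 1·1 = 1
  c_3 = (0)·(-1) + 0·0 + (-1)·(0) + 0·0 + (0)·(-1) + (0)·(-1) + (0)·(-1) + 0·1 = 0
  c_4 = (0)·(-1) + 0·0 + 0·0 + 0·0 + (-1)·(-1) + (0)·(-1) + (0)·(-1) + 0·1 = 1
  c_5 = (0)·(-1) + 0·0 + 0·0 + 0·0 + (0)·(-1) + (-1)·(-1) + (0)·(-1) + 0·1 = 1
  c_6 = (1)·(-1) + (-1)·(0) + 0·0 + 0·0 + (0)·(-1) + (-2)·(-1) + (0)·(-1) + 0·1 = 1
  c_7 = (0)·(-1) + 0·0 + 0·0 + 1·0 + (0)·(-1) + (0)·(-1) + (0)·(-1) + 0·1 = 0
  c_8 = (0)·(-1) + (-1)·(0) + 0·0 + 0·0 + (0)·(-1) + (0)·(-1) + (0)·(-1) + 0·1 = 0
Writing each c_i in base p = 2:
  c_1 = 0
  c_2 = 1 = 1·2^0
  c_3 = 0
  c_4 = 1 = 1·2^0
  c_5 = 1 = 1·2^0
  c_6 = 1 = 1·2^0
  c_7 = 0
  c_8 = 0
p-restricted factor λ_0 = (0, 1, 0, 1, 1, 1, 0, 0)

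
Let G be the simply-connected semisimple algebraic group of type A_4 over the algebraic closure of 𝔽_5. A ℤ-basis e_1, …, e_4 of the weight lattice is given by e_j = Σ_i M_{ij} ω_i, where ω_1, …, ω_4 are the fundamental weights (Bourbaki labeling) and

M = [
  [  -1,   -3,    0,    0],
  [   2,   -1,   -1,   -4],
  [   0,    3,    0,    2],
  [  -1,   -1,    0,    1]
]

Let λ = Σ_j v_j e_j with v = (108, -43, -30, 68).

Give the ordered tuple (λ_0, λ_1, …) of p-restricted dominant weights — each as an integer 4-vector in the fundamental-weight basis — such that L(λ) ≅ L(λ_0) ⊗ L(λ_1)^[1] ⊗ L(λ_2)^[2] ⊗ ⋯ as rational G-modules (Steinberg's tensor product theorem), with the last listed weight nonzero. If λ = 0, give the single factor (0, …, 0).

((1, 2, 2, 3), (4, 3, 1, 0))

Converting to the ω-basis (c_i = row i of M dotted with v = (108, -43, -30, 68)):
  c_1 = (-1)·(108) + (-3)·(-43) + (0)·(-30) + 0·68 = 21
  c_2 = 2·108 + (-1)·(-43) + (-1)·(-30) + (-4)·(68) = 17
  c_3 = 0·108 + (3)·(-43) + (0)·(-30) + 2·68 = 7
  c_4 = (-1)·(108) + (-1)·(-43) + (0)·(-30) + 1·68 = 3
Expand coordinatewise in base 5:
  c_1 = 21 = 1·5^0 + 4·5^1
  c_2 = 17 = 2·5^0 + 3·5^1
  c_3 = 7 = 2·5^0 + 1·5^1
  c_4 = 3 = 3·5^0
Factor λ_0 = (1, 2, 2, 3)
Factor λ_1 = (4, 3, 1, 0)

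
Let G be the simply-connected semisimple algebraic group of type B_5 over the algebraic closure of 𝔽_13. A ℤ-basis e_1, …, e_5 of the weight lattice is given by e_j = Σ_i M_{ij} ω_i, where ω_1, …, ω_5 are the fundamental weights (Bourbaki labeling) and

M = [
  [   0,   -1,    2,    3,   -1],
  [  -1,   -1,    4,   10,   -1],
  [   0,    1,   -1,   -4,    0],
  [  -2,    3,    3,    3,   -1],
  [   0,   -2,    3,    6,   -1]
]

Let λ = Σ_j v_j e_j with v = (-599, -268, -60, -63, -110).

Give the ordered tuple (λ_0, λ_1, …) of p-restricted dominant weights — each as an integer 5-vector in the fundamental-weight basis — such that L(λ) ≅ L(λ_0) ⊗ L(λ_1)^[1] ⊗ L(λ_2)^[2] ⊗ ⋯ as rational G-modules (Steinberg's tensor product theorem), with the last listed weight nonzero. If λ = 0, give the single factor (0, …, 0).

Change of basis e → ω: c = M·v where v = (-599, -268, -60, -63, -110):
  c_1 = 0*-599 + -1*-268 + 2*-60 + 3*-63 + -1*-110 = 69
  c_2 = -1*-599 + -1*-268 + 4*-60 + 10*-63 + -1*-110 = 107
  c_3 = 0*-599 + 1*-268 + -1*-60 + -4*-63 + 0*-110 = 44
  c_4 = -2*-599 + 3*-268 + 3*-60 + 3*-63 + -1*-110 = 135
  c_5 = 0*-599 + -2*-268 + 3*-60 + 6*-63 + -1*-110 = 88
Base-13 expansion of each c_i:
  c_1 = 69 = 4·13^0 + 5·13^1
  c_2 = 107 = 3·13^0 + 8·13^1
  c_3 = 44 = 5·13^0 + 3·13^1
  c_4 = 135 = 5·13^0 + 10·13^1
  c_5 = 88 = 10·13^0 + 6·13^1
λ_0 = (4, 3, 5, 5, 10)
λ_1 = (5, 8, 3, 10, 6)

((4, 3, 5, 5, 10), (5, 8, 3, 10, 6))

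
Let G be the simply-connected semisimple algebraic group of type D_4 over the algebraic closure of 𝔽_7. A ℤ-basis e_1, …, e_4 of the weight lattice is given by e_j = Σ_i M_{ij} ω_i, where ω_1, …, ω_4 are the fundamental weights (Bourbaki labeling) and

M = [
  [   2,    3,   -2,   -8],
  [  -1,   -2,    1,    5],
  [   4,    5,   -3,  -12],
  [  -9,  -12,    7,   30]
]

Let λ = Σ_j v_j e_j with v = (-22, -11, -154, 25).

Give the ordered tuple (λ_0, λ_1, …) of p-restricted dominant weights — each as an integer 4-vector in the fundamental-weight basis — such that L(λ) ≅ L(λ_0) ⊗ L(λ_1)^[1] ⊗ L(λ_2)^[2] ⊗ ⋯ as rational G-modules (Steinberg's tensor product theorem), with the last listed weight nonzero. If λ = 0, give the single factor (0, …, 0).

((3, 1, 5, 2), (4, 2, 2, 0))

Change of basis e → ω: c = M·v where v = (-22, -11, -154, 25):
  c_1 = (2)·(-22) + (3)·(-11) + (-2)·(-154) + (-8)·(25) = 31
  c_2 = (-1)·(-22) + (-2)·(-11) + (1)·(-154) + (5)·(25) = 15
  c_3 = (4)·(-22) + (5)·(-11) + (-3)·(-154) + (-12)·(25) = 19
  c_4 = (-9)·(-22) + (-12)·(-11) + (7)·(-154) + (30)·(25) = 2
Writing each c_i in base p = 7:
  c_1 = 31 = 3·7^0 + 4·7^1
  c_2 = 15 = 1·7^0 + 2·7^1
  c_3 = 19 = 5·7^0 + 2·7^1
  c_4 = 2 = 2·7^0
p-restricted factor λ_0 = (3, 1, 5, 2)
p-restricted factor λ_1 = (4, 2, 2, 0)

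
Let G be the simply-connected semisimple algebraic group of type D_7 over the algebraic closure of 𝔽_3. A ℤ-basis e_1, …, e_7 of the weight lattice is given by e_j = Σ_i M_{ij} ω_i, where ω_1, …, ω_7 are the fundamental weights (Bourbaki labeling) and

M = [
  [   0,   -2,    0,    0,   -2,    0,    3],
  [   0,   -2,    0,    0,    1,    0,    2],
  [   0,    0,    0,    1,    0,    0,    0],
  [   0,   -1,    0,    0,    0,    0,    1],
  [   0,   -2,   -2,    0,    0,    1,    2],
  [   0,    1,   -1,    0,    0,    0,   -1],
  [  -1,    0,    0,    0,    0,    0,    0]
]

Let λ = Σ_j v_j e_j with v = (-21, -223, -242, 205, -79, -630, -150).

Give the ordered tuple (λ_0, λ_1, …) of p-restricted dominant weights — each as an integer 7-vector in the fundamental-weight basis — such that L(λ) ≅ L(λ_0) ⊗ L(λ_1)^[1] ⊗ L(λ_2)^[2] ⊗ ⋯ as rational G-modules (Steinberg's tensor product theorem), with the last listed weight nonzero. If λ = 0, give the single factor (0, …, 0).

((1, 1, 1, 1, 0, 1, 0), (0, 1, 2, 0, 0, 2, 1), (2, 1, 1, 2, 0, 0, 2), (2, 2, 1, 2, 0, 0, 0), (1, 0, 2, 0, 0, 2, 0))

Change of basis e → ω: c = M·v where v = (-21, -223, -242, 205, -79, -630, -150):
  c_1 = 0*-21 + -2*-223 + 0*-242 + 0*205 + -2*-79 + 0*-630 + 3*-150 = 154
  c_2 = 0*-21 + -2*-223 + 0*-242 + 0*205 + 1*-79 + 0*-630 + 2*-150 = 67
  c_3 = 0*-21 + 0*-223 + 0*-242 + 1*205 + 0*-79 + 0*-630 + 0*-150 = 205
  c_4 = 0*-21 + -1*-223 + 0*-242 + 0*205 + 0*-79 + 0*-630 + 1*-150 = 73
  c_5 = 0*-21 + -2*-223 + -2*-242 + 0*205 + 0*-79 + 1*-630 + 2*-150 = 0
  c_6 = 0*-21 + 1*-223 + -1*-242 + 0*205 + 0*-79 + 0*-630 + -1*-150 = 169
  c_7 = -1*-21 + 0*-223 + 0*-242 + 0*205 + 0*-79 + 0*-630 + 0*-150 = 21
p = 3; digits c_i = Σ_j d_{ij}·3^j, 0 ≤ d_{ij} < 3:
  c_1 = 154 = 1·3^0 + 0·3^1 + 2·3^2 + 2·3^3 + 1·3^4
  c_2 = 67 = 1·3^0 + 1·3^1 + 1·3^2 + 2·3^3
  c_3 = 205 = 1·3^0 + 2·3^1 + 1·3^2 + 1·3^3 + 2·3^4
  c_4 = 73 = 1·3^0 + 0·3^1 + 2·3^2 + 2·3^3
  c_5 = 0
  c_6 = 169 = 1·3^0 + 2·3^1 + 0·3^2 + 0·3^3 + 2·3^4
  c_7 = 21 = 0·3^0 + 1·3^1 + 2·3^2
λ_0 = (1, 1, 1, 1, 0, 1, 0)
λ_1 = (0, 1, 2, 0, 0, 2, 1)
λ_2 = (2, 1, 1, 2, 0, 0, 2)
λ_3 = (2, 2, 1, 2, 0, 0, 0)
λ_4 = (1, 0, 2, 0, 0, 2, 0)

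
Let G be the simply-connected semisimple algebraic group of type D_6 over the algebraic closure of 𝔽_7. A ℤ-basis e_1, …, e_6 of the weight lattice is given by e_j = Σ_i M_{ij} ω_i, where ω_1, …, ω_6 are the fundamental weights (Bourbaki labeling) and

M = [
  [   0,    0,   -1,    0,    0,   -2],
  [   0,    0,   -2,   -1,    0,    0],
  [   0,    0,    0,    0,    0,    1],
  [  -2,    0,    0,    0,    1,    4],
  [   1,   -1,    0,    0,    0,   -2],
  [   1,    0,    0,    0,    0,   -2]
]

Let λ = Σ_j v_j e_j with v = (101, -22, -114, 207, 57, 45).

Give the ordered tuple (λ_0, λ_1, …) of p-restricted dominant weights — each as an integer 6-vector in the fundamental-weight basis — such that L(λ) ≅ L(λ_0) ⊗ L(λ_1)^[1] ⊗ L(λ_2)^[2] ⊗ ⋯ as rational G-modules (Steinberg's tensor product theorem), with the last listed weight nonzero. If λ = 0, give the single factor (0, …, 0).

((3, 0, 3, 0, 5, 4), (3, 3, 6, 5, 4, 1))

In the fundamental-weight basis, λ has coordinates c = M·v (v = (101, -22, -114, 207, 57, 45)):
  c_1 = 0·101 + (0)·(-22) + (-1)·(-114) + 0·207 + 0·57 + (-2)·(45) = 24
  c_2 = 0·101 + (0)·(-22) + (-2)·(-114) + (-1)·(207) + 0·57 + 0·45 = 21
  c_3 = 0·101 + (0)·(-22) + (0)·(-114) + 0·207 + 0·57 + 1·45 = 45
  c_4 = (-2)·(101) + (0)·(-22) + (0)·(-114) + 0·207 + 1·57 + 4·45 = 35
  c_5 = 1·101 + (-1)·(-22) + (0)·(-114) + 0·207 + 0·57 + (-2)·(45) = 33
  c_6 = 1·101 + (0)·(-22) + (0)·(-114) + 0·207 + 0·57 + (-2)·(45) = 11
Writing each c_i in base p = 7:
  c_1 = 24 = 3·7^0 + 3·7^1
  c_2 = 21 = 0·7^0 + 3·7^1
  c_3 = 45 = 3·7^0 + 6·7^1
  c_4 = 35 = 0·7^0 + 5·7^1
  c_5 = 33 = 5·7^0 + 4·7^1
  c_6 = 11 = 4·7^0 + 1·7^1
Factor λ_0 = (3, 0, 3, 0, 5, 4)
Factor λ_1 = (3, 3, 6, 5, 4, 1)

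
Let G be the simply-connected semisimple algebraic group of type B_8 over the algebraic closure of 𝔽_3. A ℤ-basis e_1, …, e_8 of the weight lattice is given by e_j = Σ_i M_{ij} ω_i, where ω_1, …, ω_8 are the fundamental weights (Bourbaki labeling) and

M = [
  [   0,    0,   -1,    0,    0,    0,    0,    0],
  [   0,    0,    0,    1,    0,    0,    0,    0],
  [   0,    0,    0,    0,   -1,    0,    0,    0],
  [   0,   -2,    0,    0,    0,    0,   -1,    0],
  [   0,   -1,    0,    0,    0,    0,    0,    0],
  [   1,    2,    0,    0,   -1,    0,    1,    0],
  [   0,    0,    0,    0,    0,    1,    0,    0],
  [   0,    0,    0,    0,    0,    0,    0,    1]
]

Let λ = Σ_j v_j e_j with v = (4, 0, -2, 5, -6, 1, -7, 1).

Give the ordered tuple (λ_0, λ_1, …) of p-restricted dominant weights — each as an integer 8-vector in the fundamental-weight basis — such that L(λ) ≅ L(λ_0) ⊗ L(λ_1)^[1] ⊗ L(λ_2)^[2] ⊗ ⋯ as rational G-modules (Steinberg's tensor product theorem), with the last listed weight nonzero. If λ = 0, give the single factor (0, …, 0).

Change of basis e → ω: c = M·v where v = (4, 0, -2, 5, -6, 1, -7, 1):
  c_1 = 0*4 + 0*0 + -1*-2 + 0*5 + 0*-6 + 0*1 + 0*-7 + 0*1 = 2
  c_2 = 0*4 + 0*0 + 0*-2 + 1*5 + 0*-6 + 0*1 + 0*-7 + 0*1 = 5
  c_3 = 0*4 + 0*0 + 0*-2 + 0*5 + -1*-6 + 0*1 + 0*-7 + 0*1 = 6
  c_4 = 0*4 + -2*0 + 0*-2 + 0*5 + 0*-6 + 0*1 + -1*-7 + 0*1 = 7
  c_5 = 0*4 + -1*0 + 0*-2 + 0*5 + 0*-6 + 0*1 + 0*-7 + 0*1 = 0
  c_6 = 1*4 + 2*0 + 0*-2 + 0*5 + -1*-6 + 0*1 + 1*-7 + 0*1 = 3
  c_7 = 0*4 + 0*0 + 0*-2 + 0*5 + 0*-6 + 1*1 + 0*-7 + 0*1 = 1
  c_8 = 0*4 + 0*0 + 0*-2 + 0*5 + 0*-6 + 0*1 + 0*-7 + 1*1 = 1
p = 3; digits c_i = Σ_j d_{ij}·3^j, 0 ≤ d_{ij} < 3:
  c_1 = 2 = 2·3^0
  c_2 = 5 = 2·3^0 + 1·3^1
  c_3 = 6 = 0·3^0 + 2·3^1
  c_4 = 7 = 1·3^0 + 2·3^1
  c_5 = 0
  c_6 = 3 = 0·3^0 + 1·3^1
  c_7 = 1 = 1·3^0
  c_8 = 1 = 1·3^0
Factor λ_0 = (2, 2, 0, 1, 0, 0, 1, 1)
Factor λ_1 = (0, 1, 2, 2, 0, 1, 0, 0)

((2, 2, 0, 1, 0, 0, 1, 1), (0, 1, 2, 2, 0, 1, 0, 0))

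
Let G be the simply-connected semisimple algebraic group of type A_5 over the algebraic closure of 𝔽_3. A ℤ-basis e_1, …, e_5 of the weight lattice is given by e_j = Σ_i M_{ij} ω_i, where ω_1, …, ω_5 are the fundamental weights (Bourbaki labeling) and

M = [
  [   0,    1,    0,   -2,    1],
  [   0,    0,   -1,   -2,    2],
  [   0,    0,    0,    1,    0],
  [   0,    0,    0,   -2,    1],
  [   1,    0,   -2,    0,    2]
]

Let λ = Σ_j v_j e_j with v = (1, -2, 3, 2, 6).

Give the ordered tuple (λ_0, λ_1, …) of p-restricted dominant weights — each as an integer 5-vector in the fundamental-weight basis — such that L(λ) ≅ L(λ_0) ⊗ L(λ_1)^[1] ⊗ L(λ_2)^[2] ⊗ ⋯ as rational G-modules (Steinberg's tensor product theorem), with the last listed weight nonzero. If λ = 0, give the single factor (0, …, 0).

((0, 2, 2, 2, 1), (0, 1, 0, 0, 2))

Compute c_i = Σ_j M_{ij} v_j with v = (1, -2, 3, 2, 6):
  c_1 = (0)·(1) + (1)·(-2) + (0)·(3) + (-2)·(2) + (1)·(6) = 0
  c_2 = (0)·(1) + (0)·(-2) + (-1)·(3) + (-2)·(2) + (2)·(6) = 5
  c_3 = (0)·(1) + (0)·(-2) + (0)·(3) + (1)·(2) + (0)·(6) = 2
  c_4 = (0)·(1) + (0)·(-2) + (0)·(3) + (-2)·(2) + (1)·(6) = 2
  c_5 = (1)·(1) + (0)·(-2) + (-2)·(3) + (0)·(2) + (2)·(6) = 7
Expand coordinatewise in base 3:
  c_1 = 0
  c_2 = 5 = 2·3^0 + 1·3^1
  c_3 = 2 = 2·3^0
  c_4 = 2 = 2·3^0
  c_5 = 7 = 1·3^0 + 2·3^1
λ_0 = (0, 2, 2, 2, 1)
λ_1 = (0, 1, 0, 0, 2)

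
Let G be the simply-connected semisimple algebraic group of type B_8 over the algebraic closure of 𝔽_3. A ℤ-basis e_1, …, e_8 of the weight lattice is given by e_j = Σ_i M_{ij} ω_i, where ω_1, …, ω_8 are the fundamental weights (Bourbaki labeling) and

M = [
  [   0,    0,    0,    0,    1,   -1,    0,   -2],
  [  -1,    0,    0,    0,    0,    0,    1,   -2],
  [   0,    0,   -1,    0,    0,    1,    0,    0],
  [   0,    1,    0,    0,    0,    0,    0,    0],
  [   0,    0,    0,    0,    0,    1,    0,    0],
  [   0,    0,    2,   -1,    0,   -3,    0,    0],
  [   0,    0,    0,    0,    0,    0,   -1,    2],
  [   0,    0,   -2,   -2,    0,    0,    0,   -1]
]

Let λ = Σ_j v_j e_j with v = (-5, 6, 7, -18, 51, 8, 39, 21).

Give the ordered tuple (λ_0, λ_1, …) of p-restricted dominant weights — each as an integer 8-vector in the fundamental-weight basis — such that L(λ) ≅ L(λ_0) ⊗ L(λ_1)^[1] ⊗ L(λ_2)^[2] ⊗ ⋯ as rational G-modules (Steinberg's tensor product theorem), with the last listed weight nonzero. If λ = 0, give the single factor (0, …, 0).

In the fundamental-weight basis, λ has coordinates c = M·v (v = (-5, 6, 7, -18, 51, 8, 39, 21)):
  c_1 = (0)·(-5) + (0)·(6) + (0)·(7) + (0)·(-18) + (1)·(51) + (-1)·(8) + (0)·(39) + (-2)·(21) = 1
  c_2 = (-1)·(-5) + (0)·(6) + (0)·(7) + (0)·(-18) + (0)·(51) + (0)·(8) + (1)·(39) + (-2)·(21) = 2
  c_3 = (0)·(-5) + (0)·(6) + (-1)·(7) + (0)·(-18) + (0)·(51) + (1)·(8) + (0)·(39) + (0)·(21) = 1
  c_4 = (0)·(-5) + (1)·(6) + (0)·(7) + (0)·(-18) + (0)·(51) + (0)·(8) + (0)·(39) + (0)·(21) = 6
  c_5 = (0)·(-5) + (0)·(6) + (0)·(7) + (0)·(-18) + (0)·(51) + (1)·(8) + (0)·(39) + (0)·(21) = 8
  c_6 = (0)·(-5) + (0)·(6) + (2)·(7) + (-1)·(-18) + (0)·(51) + (-3)·(8) + (0)·(39) + (0)·(21) = 8
  c_7 = (0)·(-5) + (0)·(6) + (0)·(7) + (0)·(-18) + (0)·(51) + (0)·(8) + (-1)·(39) + (2)·(21) = 3
  c_8 = (0)·(-5) + (0)·(6) + (-2)·(7) + (-2)·(-18) + (0)·(51) + (0)·(8) + (0)·(39) + (-1)·(21) = 1
p = 3; digits c_i = Σ_j d_{ij}·3^j, 0 ≤ d_{ij} < 3:
  c_1 = 1 = 1·3^0
  c_2 = 2 = 2·3^0
  c_3 = 1 = 1·3^0
  c_4 = 6 = 0·3^0 + 2·3^1
  c_5 = 8 = 2·3^0 + 2·3^1
  c_6 = 8 = 2·3^0 + 2·3^1
  c_7 = 3 = 0·3^0 + 1·3^1
  c_8 = 1 = 1·3^0
p-restricted factor λ_0 = (1, 2, 1, 0, 2, 2, 0, 1)
p-restricted factor λ_1 = (0, 0, 0, 2, 2, 2, 1, 0)

((1, 2, 1, 0, 2, 2, 0, 1), (0, 0, 0, 2, 2, 2, 1, 0))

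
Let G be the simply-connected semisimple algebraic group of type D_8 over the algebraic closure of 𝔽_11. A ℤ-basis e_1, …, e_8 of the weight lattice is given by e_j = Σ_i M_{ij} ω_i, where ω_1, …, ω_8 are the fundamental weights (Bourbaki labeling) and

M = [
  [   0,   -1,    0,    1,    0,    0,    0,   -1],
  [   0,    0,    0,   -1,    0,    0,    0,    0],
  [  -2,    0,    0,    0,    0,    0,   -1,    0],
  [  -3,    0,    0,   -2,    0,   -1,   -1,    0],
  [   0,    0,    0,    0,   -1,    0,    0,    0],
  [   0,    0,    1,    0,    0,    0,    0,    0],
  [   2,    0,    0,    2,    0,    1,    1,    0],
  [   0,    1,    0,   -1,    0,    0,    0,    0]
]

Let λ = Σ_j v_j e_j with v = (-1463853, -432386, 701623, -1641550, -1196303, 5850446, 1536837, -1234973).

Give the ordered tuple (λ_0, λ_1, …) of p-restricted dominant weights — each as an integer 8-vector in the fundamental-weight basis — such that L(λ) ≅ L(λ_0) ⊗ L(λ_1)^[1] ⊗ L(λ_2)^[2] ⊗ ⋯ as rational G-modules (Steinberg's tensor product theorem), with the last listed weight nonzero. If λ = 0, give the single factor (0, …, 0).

Converting to the ω-basis (c_i = row i of M dotted with v = (-1463853, -432386, 701623, -1641550, -1196303, 5850446, 1536837, -1234973)):
  c_1 = (0)·(-1463853) + (-1)·(-432386) + (0)·(701623) + (1)·(-1641550) + (0)·(-1196303) + (0)·(5850446) + (0)·(1536837) + (-1)·(-1234973) = 25809
  c_2 = (0)·(-1463853) + (0)·(-432386) + (0)·(701623) + (-1)·(-1641550) + (0)·(-1196303) + (0)·(5850446) + (0)·(1536837) + (0)·(-1234973) = 1641550
  c_3 = (-2)·(-1463853) + (0)·(-432386) + (0)·(701623) + (0)·(-1641550) + (0)·(-1196303) + (0)·(5850446) + (-1)·(1536837) + (0)·(-1234973) = 1390869
  c_4 = (-3)·(-1463853) + (0)·(-432386) + (0)·(701623) + (-2)·(-1641550) + (0)·(-1196303) + (-1)·(5850446) + (-1)·(1536837) + (0)·(-1234973) = 287376
  c_5 = (0)·(-1463853) + (0)·(-432386) + (0)·(701623) + (0)·(-1641550) + (-1)·(-1196303) + (0)·(5850446) + (0)·(1536837) + (0)·(-1234973) = 1196303
  c_6 = (0)·(-1463853) + (0)·(-432386) + (1)·(701623) + (0)·(-1641550) + (0)·(-1196303) + (0)·(5850446) + (0)·(1536837) + (0)·(-1234973) = 701623
  c_7 = (2)·(-1463853) + (0)·(-432386) + (0)·(701623) + (2)·(-1641550) + (0)·(-1196303) + (1)·(5850446) + (1)·(1536837) + (0)·(-1234973) = 1176477
  c_8 = (0)·(-1463853) + (1)·(-432386) + (0)·(701623) + (-1)·(-1641550) + (0)·(-1196303) + (0)·(5850446) + (0)·(1536837) + (0)·(-1234973) = 1209164
Writing each c_i in base p = 11:
  c_1 = 25809 = 3·11^0 + 3·11^1 + 4·11^2 + 8·11^3 + 1·11^4
  c_2 = 1641550 = 9·11^0 + 5·11^1 + 3·11^2 + 1·11^3 + 2·11^4 + 10·11^5
  c_3 = 1390869 = 7·11^0 + 8·11^1 + 10·11^2 + 10·11^3 + 6·11^4 + 8·11^5
  c_4 = 287376 = 1·11^0 + 0·11^1 + 10·11^2 + 6·11^3 + 8·11^4 + 1·11^5
  c_5 = 1196303 = 9·11^0 + 8·11^1 + 8·11^2 + 7·11^3 + 4·11^4 + 7·11^5
  c_6 = 701623 = 10·11^0 + 5·11^1 + 1·11^2 + 10·11^3 + 3·11^4 + 4·11^5
  c_7 = 1176477 = 5·11^0 + 10·11^1 + 9·11^2 + 3·11^3 + 3·11^4 + 7·11^5
  c_8 = 1209164 = 0·11^0 + 1·11^1 + 5·11^2 + 6·11^3 + 5·11^4 + 7·11^5
λ_0 = (3, 9, 7, 1, 9, 10, 5, 0)
λ_1 = (3, 5, 8, 0, 8, 5, 10, 1)
λ_2 = (4, 3, 10, 10, 8, 1, 9, 5)
λ_3 = (8, 1, 10, 6, 7, 10, 3, 6)
λ_4 = (1, 2, 6, 8, 4, 3, 3, 5)
λ_5 = (0, 10, 8, 1, 7, 4, 7, 7)

((3, 9, 7, 1, 9, 10, 5, 0), (3, 5, 8, 0, 8, 5, 10, 1), (4, 3, 10, 10, 8, 1, 9, 5), (8, 1, 10, 6, 7, 10, 3, 6), (1, 2, 6, 8, 4, 3, 3, 5), (0, 10, 8, 1, 7, 4, 7, 7))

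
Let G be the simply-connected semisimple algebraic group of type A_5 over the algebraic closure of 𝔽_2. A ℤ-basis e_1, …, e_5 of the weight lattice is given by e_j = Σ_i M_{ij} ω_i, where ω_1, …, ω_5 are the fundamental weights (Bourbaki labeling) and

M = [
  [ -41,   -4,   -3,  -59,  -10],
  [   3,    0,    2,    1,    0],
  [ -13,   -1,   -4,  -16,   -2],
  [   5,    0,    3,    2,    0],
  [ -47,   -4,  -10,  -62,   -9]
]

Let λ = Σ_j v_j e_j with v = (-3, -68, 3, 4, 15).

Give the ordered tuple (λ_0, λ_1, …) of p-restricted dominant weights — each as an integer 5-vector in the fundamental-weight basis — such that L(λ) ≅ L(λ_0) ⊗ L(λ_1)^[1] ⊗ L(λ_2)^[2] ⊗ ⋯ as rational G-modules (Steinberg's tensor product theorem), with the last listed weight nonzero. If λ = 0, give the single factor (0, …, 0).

((0, 1, 1, 0, 0), (0, 0, 0, 1, 0))

In the fundamental-weight basis, λ has coordinates c = M·v (v = (-3, -68, 3, 4, 15)):
  c_1 = (-41)·(-3) + (-4)·(-68) + (-3)·(3) + (-59)·(4) + (-10)·(15) = 0
  c_2 = (3)·(-3) + (0)·(-68) + (2)·(3) + (1)·(4) + (0)·(15) = 1
  c_3 = (-13)·(-3) + (-1)·(-68) + (-4)·(3) + (-16)·(4) + (-2)·(15) = 1
  c_4 = (5)·(-3) + (0)·(-68) + (3)·(3) + (2)·(4) + (0)·(15) = 2
  c_5 = (-47)·(-3) + (-4)·(-68) + (-10)·(3) + (-62)·(4) + (-9)·(15) = 0
Writing each c_i in base p = 2:
  c_1 = 0
  c_2 = 1 = 1·2^0
  c_3 = 1 = 1·2^0
  c_4 = 2 = 0·2^0 + 1·2^1
  c_5 = 0
Factor λ_0 = (0, 1, 1, 0, 0)
Factor λ_1 = (0, 0, 0, 1, 0)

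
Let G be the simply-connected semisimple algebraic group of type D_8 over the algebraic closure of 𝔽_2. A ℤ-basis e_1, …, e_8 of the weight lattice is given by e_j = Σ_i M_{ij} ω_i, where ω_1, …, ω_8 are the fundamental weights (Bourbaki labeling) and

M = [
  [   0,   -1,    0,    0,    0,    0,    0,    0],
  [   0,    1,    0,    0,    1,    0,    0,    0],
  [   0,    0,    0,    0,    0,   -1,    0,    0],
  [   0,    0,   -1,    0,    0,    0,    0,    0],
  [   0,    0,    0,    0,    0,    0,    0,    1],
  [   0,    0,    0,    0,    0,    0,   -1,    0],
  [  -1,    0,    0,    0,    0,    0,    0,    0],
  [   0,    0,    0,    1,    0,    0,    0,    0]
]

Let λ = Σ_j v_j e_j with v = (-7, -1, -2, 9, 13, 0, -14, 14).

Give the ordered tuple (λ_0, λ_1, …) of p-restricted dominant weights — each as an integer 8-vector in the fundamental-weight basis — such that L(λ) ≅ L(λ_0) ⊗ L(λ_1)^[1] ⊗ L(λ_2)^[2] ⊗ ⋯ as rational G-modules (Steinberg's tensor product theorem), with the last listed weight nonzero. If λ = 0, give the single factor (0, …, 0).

Converting to the ω-basis (c_i = row i of M dotted with v = (-7, -1, -2, 9, 13, 0, -14, 14)):
  c_1 = (0)·(-7) + (-1)·(-1) + (0)·(-2) + 0·9 + 0·13 + 0·0 + (0)·(-14) + 0·14 = 1
  c_2 = (0)·(-7) + (1)·(-1) + (0)·(-2) + 0·9 + 1·13 + 0·0 + (0)·(-14) + 0·14 = 12
  c_3 = (0)·(-7) + (0)·(-1) + (0)·(-2) + 0·9 + 0·13 + (-1)·(0) + (0)·(-14) + 0·14 = 0
  c_4 = (0)·(-7) + (0)·(-1) + (-1)·(-2) + 0·9 + 0·13 + 0·0 + (0)·(-14) + 0·14 = 2
  c_5 = (0)·(-7) + (0)·(-1) + (0)·(-2) + 0·9 + 0·13 + 0·0 + (0)·(-14) + 1·14 = 14
  c_6 = (0)·(-7) + (0)·(-1) + (0)·(-2) + 0·9 + 0·13 + 0·0 + (-1)·(-14) + 0·14 = 14
  c_7 = (-1)·(-7) + (0)·(-1) + (0)·(-2) + 0·9 + 0·13 + 0·0 + (0)·(-14) + 0·14 = 7
  c_8 = (0)·(-7) + (0)·(-1) + (0)·(-2) + 1·9 + 0·13 + 0·0 + (0)·(-14) + 0·14 = 9
Writing each c_i in base p = 2:
  c_1 = 1 = 1·2^0
  c_2 = 12 = 0·2^0 + 0·2^1 + 1·2^2 + 1·2^3
  c_3 = 0
  c_4 = 2 = 0·2^0 + 1·2^1
  c_5 = 14 = 0·2^0 + 1·2^1 + 1·2^2 + 1·2^3
  c_6 = 14 = 0·2^0 + 1·2^1 + 1·2^2 + 1·2^3
  c_7 = 7 = 1·2^0 + 1·2^1 + 1·2^2
  c_8 = 9 = 1·2^0 + 0·2^1 + 0·2^2 + 1·2^3
λ_0 = (1, 0, 0, 0, 0, 0, 1, 1)
λ_1 = (0, 0, 0, 1, 1, 1, 1, 0)
λ_2 = (0, 1, 0, 0, 1, 1, 1, 0)
λ_3 = (0, 1, 0, 0, 1, 1, 0, 1)

((1, 0, 0, 0, 0, 0, 1, 1), (0, 0, 0, 1, 1, 1, 1, 0), (0, 1, 0, 0, 1, 1, 1, 0), (0, 1, 0, 0, 1, 1, 0, 1))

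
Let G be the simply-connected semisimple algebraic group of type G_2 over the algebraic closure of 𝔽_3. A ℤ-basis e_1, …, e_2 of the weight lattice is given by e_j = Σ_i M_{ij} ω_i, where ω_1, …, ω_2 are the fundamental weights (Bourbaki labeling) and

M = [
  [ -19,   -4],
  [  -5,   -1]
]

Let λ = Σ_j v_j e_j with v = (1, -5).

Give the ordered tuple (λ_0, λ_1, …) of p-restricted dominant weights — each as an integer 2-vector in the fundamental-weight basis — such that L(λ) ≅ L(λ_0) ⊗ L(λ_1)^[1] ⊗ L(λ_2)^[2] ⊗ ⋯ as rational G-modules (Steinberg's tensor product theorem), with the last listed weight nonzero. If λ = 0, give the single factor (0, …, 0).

Compute c_i = Σ_j M_{ij} v_j with v = (1, -5):
  c_1 = (-19)·(1) + (-4)·(-5) = 1
  c_2 = (-5)·(1) + (-1)·(-5) = 0
p = 3; digits c_i = Σ_j d_{ij}·3^j, 0 ≤ d_{ij} < 3:
  c_1 = 1 = 1·3^0
  c_2 = 0
p-restricted factor λ_0 = (1, 0)

((1, 0),)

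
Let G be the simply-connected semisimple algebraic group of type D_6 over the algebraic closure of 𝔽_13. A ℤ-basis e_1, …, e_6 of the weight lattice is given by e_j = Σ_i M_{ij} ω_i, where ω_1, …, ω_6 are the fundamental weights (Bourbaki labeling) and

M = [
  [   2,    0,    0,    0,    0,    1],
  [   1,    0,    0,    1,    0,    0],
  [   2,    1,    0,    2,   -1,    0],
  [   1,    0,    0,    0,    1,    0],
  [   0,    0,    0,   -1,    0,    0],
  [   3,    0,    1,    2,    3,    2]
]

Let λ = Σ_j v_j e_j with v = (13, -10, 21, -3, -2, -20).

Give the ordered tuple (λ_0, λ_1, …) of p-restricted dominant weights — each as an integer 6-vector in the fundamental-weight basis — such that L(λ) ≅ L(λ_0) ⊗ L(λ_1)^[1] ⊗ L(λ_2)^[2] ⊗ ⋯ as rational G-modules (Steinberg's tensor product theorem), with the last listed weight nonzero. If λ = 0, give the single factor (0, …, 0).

((6, 10, 12, 11, 3, 8),)

Compute c_i = Σ_j M_{ij} v_j with v = (13, -10, 21, -3, -2, -20):
  c_1 = (2)·(13) + (0)·(-10) + (0)·(21) + (0)·(-3) + (0)·(-2) + (1)·(-20) = 6
  c_2 = (1)·(13) + (0)·(-10) + (0)·(21) + (1)·(-3) + (0)·(-2) + (0)·(-20) = 10
  c_3 = (2)·(13) + (1)·(-10) + (0)·(21) + (2)·(-3) + (-1)·(-2) + (0)·(-20) = 12
  c_4 = (1)·(13) + (0)·(-10) + (0)·(21) + (0)·(-3) + (1)·(-2) + (0)·(-20) = 11
  c_5 = (0)·(13) + (0)·(-10) + (0)·(21) + (-1)·(-3) + (0)·(-2) + (0)·(-20) = 3
  c_6 = (3)·(13) + (0)·(-10) + (1)·(21) + (2)·(-3) + (3)·(-2) + (2)·(-20) = 8
Expand coordinatewise in base 13:
  c_1 = 6 = 6·13^0
  c_2 = 10 = 10·13^0
  c_3 = 12 = 12·13^0
  c_4 = 11 = 11·13^0
  c_5 = 3 = 3·13^0
  c_6 = 8 = 8·13^0
Factor λ_0 = (6, 10, 12, 11, 3, 8)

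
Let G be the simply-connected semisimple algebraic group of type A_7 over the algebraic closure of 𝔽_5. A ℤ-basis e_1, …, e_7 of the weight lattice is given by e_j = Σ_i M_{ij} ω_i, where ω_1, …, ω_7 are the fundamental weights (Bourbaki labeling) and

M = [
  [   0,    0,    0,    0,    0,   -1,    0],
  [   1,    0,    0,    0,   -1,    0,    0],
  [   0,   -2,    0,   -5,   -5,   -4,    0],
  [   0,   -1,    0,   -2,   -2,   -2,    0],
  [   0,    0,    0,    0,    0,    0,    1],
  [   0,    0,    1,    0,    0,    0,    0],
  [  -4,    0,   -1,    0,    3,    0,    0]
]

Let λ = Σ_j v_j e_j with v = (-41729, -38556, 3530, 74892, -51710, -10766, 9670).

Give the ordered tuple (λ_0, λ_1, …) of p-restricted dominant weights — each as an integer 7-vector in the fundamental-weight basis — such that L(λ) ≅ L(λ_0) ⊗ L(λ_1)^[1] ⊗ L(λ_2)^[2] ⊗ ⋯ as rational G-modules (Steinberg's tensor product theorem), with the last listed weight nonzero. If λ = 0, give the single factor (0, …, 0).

In the fundamental-weight basis, λ has coordinates c = M·v (v = (-41729, -38556, 3530, 74892, -51710, -10766, 9670)):
  c_1 = 0*-41729 + 0*-38556 + 0*3530 + 0*74892 + 0*-51710 + -1*-10766 + 0*9670 = 10766
  c_2 = 1*-41729 + 0*-38556 + 0*3530 + 0*74892 + -1*-51710 + 0*-10766 + 0*9670 = 9981
  c_3 = 0*-41729 + -2*-38556 + 0*3530 + -5*74892 + -5*-51710 + -4*-10766 + 0*9670 = 4266
  c_4 = 0*-41729 + -1*-38556 + 0*3530 + -2*74892 + -2*-51710 + -2*-10766 + 0*9670 = 13724
  c_5 = 0*-41729 + 0*-38556 + 0*3530 + 0*74892 + 0*-51710 + 0*-10766 + 1*9670 = 9670
  c_6 = 0*-41729 + 0*-38556 + 1*3530 + 0*74892 + 0*-51710 + 0*-10766 + 0*9670 = 3530
  c_7 = -4*-41729 + 0*-38556 + -1*3530 + 0*74892 + 3*-51710 + 0*-10766 + 0*9670 = 8256
Expand coordinatewise in base 5:
  c_1 = 10766 = 1·5^0 + 3·5^1 + 0·5^2 + 1·5^3 + 2·5^4 + 3·5^5
  c_2 = 9981 = 1·5^0 + 1·5^1 + 4·5^2 + 4·5^3 + 0·5^4 + 3·5^5
  c_3 = 4266 = 1·5^0 + 3·5^1 + 0·5^2 + 4·5^3 + 1·5^4 + 1·5^5
  c_4 = 13724 = 4·5^0 + 4·5^1 + 3·5^2 + 4·5^3 + 1·5^4 + 4·5^5
  c_5 = 9670 = 0·5^0 + 4·5^1 + 1·5^2 + 2·5^3 + 0·5^4 + 3·5^5
  c_6 = 3530 = 0·5^0 + 1·5^1 + 1·5^2 + 3·5^3 + 0·5^4 + 1·5^5
  c_7 = 8256 = 1·5^0 + 1·5^1 + 0·5^2 + 1·5^3 + 3·5^4 + 2·5^5
p-restricted factor λ_0 = (1, 1, 1, 4, 0, 0, 1)
p-restricted factor λ_1 = (3, 1, 3, 4, 4, 1, 1)
p-restricted factor λ_2 = (0, 4, 0, 3, 1, 1, 0)
p-restricted factor λ_3 = (1, 4, 4, 4, 2, 3, 1)
p-restricted factor λ_4 = (2, 0, 1, 1, 0, 0, 3)
p-restricted factor λ_5 = (3, 3, 1, 4, 3, 1, 2)

((1, 1, 1, 4, 0, 0, 1), (3, 1, 3, 4, 4, 1, 1), (0, 4, 0, 3, 1, 1, 0), (1, 4, 4, 4, 2, 3, 1), (2, 0, 1, 1, 0, 0, 3), (3, 3, 1, 4, 3, 1, 2))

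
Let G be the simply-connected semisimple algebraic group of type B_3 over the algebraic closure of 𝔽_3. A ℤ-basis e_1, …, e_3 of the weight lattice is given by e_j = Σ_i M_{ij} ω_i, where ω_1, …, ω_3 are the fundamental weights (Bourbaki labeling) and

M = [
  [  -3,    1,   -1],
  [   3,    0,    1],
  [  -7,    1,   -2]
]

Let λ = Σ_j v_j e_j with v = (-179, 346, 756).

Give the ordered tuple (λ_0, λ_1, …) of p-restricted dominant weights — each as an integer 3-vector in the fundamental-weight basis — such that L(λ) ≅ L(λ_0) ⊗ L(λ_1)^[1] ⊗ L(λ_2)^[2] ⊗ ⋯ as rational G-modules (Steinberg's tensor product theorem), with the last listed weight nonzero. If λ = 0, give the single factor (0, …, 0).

((1, 0, 0), (0, 1, 2), (2, 0, 0), (1, 2, 0), (1, 2, 1))

ω-coordinates c = M·v, v = (-179, 346, 756):
  c_1 = -3*-179 + 1*346 + -1*756 = 127
  c_2 = 3*-179 + 0*346 + 1*756 = 219
  c_3 = -7*-179 + 1*346 + -2*756 = 87
Writing each c_i in base p = 3:
  c_1 = 127 = 1·3^0 + 0·3^1 + 2·3^2 + 1·3^3 + 1·3^4
  c_2 = 219 = 0·3^0 + 1·3^1 + 0·3^2 + 2·3^3 + 2·3^4
  c_3 = 87 = 0·3^0 + 2·3^1 + 0·3^2 + 0·3^3 + 1·3^4
p-restricted factor λ_0 = (1, 0, 0)
p-restricted factor λ_1 = (0, 1, 2)
p-restricted factor λ_2 = (2, 0, 0)
p-restricted factor λ_3 = (1, 2, 0)
p-restricted factor λ_4 = (1, 2, 1)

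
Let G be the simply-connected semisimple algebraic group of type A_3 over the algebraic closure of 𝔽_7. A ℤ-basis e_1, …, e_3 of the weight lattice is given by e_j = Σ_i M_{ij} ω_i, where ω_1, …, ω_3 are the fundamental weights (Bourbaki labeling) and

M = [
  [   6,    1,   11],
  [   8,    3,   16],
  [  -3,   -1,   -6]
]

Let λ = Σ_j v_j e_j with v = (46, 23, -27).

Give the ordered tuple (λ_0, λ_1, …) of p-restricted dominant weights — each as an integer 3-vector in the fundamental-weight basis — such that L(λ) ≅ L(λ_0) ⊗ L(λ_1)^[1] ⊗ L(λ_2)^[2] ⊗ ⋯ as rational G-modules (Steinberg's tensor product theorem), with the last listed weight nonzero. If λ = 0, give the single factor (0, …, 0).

((2, 5, 1),)

Compute c_i = Σ_j M_{ij} v_j with v = (46, 23, -27):
  c_1 = 6*46 + 1*23 + 11*-27 = 2
  c_2 = 8*46 + 3*23 + 16*-27 = 5
  c_3 = -3*46 + -1*23 + -6*-27 = 1
p = 7; digits c_i = Σ_j d_{ij}·7^j, 0 ≤ d_{ij} < 7:
  c_1 = 2 = 2·7^0
  c_2 = 5 = 5·7^0
  c_3 = 1 = 1·7^0
p-restricted factor λ_0 = (2, 5, 1)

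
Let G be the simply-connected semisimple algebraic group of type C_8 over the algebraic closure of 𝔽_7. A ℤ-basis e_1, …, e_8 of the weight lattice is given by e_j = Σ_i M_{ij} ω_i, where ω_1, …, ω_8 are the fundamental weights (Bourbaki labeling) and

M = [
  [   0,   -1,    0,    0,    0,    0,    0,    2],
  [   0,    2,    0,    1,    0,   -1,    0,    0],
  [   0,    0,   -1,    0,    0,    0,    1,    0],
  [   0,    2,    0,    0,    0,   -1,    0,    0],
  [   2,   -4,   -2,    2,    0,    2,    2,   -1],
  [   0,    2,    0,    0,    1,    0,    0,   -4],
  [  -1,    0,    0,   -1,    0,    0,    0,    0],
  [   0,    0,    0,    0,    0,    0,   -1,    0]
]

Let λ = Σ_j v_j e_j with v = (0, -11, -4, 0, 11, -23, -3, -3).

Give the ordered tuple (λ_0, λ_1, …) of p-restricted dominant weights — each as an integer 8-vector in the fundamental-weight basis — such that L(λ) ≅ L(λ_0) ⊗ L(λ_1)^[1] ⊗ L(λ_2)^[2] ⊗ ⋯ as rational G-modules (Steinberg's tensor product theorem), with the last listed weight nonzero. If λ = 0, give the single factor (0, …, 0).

ω-coordinates c = M·v, v = (0, -11, -4, 0, 11, -23, -3, -3):
  c_1 = 0*0 + -1*-11 + 0*-4 + 0*0 + 0*11 + 0*-23 + 0*-3 + 2*-3 = 5
  c_2 = 0*0 + 2*-11 + 0*-4 + 1*0 + 0*11 + -1*-23 + 0*-3 + 0*-3 = 1
  c_3 = 0*0 + 0*-11 + -1*-4 + 0*0 + 0*11 + 0*-23 + 1*-3 + 0*-3 = 1
  c_4 = 0*0 + 2*-11 + 0*-4 + 0*0 + 0*11 + -1*-23 + 0*-3 + 0*-3 = 1
  c_5 = 2*0 + -4*-11 + -2*-4 + 2*0 + 0*11 + 2*-23 + 2*-3 + -1*-3 = 3
  c_6 = 0*0 + 2*-11 + 0*-4 + 0*0 + 1*11 + 0*-23 + 0*-3 + -4*-3 = 1
  c_7 = -1*0 + 0*-11 + 0*-4 + -1*0 + 0*11 + 0*-23 + 0*-3 + 0*-3 = 0
  c_8 = 0*0 + 0*-11 + 0*-4 + 0*0 + 0*11 + 0*-23 + -1*-3 + 0*-3 = 3
p = 7; digits c_i = Σ_j d_{ij}·7^j, 0 ≤ d_{ij} < 7:
  c_1 = 5 = 5·7^0
  c_2 = 1 = 1·7^0
  c_3 = 1 = 1·7^0
  c_4 = 1 = 1·7^0
  c_5 = 3 = 3·7^0
  c_6 = 1 = 1·7^0
  c_7 = 0
  c_8 = 3 = 3·7^0
λ_0 = (5, 1, 1, 1, 3, 1, 0, 3)

((5, 1, 1, 1, 3, 1, 0, 3),)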